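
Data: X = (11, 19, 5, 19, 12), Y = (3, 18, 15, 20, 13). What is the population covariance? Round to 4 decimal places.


Cov = (1/n)*sum((xi-xbar)(yi-ybar))
n = 5, xbar = 66/5 = 13.2, ybar = 69/5 = 13.8
sum((xi-xbar)(yi-ybar)) = 75.2
Cov = 75.2 / 5 = 15.04

15.0400


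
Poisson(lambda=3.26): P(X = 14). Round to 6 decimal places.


P = e^(-lam) * lam^k / k!
e^(-3.26) ≈ 0.03838840
lam^k = 3.26^14 ≈ 15312510.550797
k! = 14! = 87178291200
P = 0.03838840 * 15312510.550797 / 87178291200 ≈ 0.000007

0.000007


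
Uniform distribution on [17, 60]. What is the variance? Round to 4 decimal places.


Var = (b-a)^2 / 12
(b-a)^2 = (60 - 17)^2 = 1849
Var = 1849/12 ≈ 154.083333

154.0833


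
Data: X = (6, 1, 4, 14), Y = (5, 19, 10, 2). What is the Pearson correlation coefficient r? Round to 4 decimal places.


r = sum((xi-xbar)(yi-ybar)) / sqrt(sum((xi-xbar)^2) * sum((yi-ybar)^2))
n = 4, xbar = 25/4 = 6.25, ybar = 36/4 = 9
Sxy = sum((xi-xbar)(yi-ybar)) = -108
Sxx = sum((xi-xbar)^2) = 92.75
Syy = sum((yi-ybar)^2) = 166
sqrt(Sxx*Syy) ≈ 124.082634
r = Sxy / sqrt(Sxx*Syy) = -108 / 124.082634 ≈ -0.870388

-0.8704


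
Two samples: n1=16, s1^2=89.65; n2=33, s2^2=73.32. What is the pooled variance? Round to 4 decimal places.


sp^2 = ((n1-1)*s1^2 + (n2-1)*s2^2)/(n1+n2-2)
(n1-1)*s1^2 = 15 * 89.65 = 1344.75
(n2-1)*s2^2 = 32 * 73.32 = 2346.24
numerator = 1344.75 + 2346.24 = 3690.99
n1+n2-2 = 47
sp^2 = 3690.99 / 47 = 369099/4700 ≈ 78.531702

78.5317


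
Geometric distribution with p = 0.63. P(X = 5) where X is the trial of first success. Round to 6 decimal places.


P = (1-p)^(k-1) * p
(1-p)^(k-1) = 0.37^4 = 0.01874161
P = 0.01874161 * 0.63 ≈ 0.01180721

0.011807


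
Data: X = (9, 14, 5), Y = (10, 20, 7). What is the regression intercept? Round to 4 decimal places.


a = ybar - b*xbar, where b = sum((xi-xbar)(yi-ybar)) / sum((xi-xbar)^2)
n = 3, xbar = 28/3 ≈ 9.333333, ybar = 37/3 ≈ 12.333333
Sxy = sum((xi-xbar)(yi-ybar)) = 179/3 ≈ 59.666667
Sxx = sum((xi-xbar)^2) = 122/3 ≈ 40.666667
b = Sxy / Sxx = 179/122 ≈ 1.467213
a = 12.333333 - 1.467213 * 9.333333 = -83/61 ≈ -1.360656

-1.3607


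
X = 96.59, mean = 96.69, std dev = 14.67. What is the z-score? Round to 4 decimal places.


z = (X - mu) / sigma
X - mu = 96.59 - 96.69 = -0.1
z = -0.1 / 14.67 = -10/1467 ≈ -0.006817

-0.0068


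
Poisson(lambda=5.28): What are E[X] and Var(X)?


E[X] = Var(X) = lambda = 5.28

5.28, 5.28


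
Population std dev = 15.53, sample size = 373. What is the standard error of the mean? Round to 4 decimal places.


SE = sigma / sqrt(n)
sqrt(373) ≈ 19.313208
SE = 15.53 / 19.313208 ≈ 0.804113

0.8041


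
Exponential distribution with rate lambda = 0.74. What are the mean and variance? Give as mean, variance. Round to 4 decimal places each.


mean = 1/lam, var = 1/lam^2
mean = 1 / 0.74 = 50/37 ≈ 1.351351
lam^2 = 0.74^2 = 0.5476
var = 1 / 0.5476 = 2500/1369 ≈ 1.826150

1.3514, 1.8262


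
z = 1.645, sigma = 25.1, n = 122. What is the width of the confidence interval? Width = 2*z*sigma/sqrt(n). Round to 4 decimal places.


width = 2*z*sigma/sqrt(n)
2*z*sigma = 2 * 1.645 * 25.1 = 82.579
sqrt(122) ≈ 11.045361
width = 82.579 / 11.045361 ≈ 7.476351

7.4764


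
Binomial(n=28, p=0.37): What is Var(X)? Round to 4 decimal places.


Var = n*p*(1-p) = 28 * 0.37 * 0.63 = 6.5268

6.5268


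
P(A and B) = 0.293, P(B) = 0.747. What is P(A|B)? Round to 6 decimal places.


P(A|B) = P(A and B) / P(B) = 0.293 / 0.747 = 293/747 ≈ 0.39223561

0.392236


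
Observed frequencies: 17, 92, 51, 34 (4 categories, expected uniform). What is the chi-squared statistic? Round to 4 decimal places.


chi2 = sum((O-E)^2/E), E = total/4
total = 194, E = 194/4 = 48.5
(17 - 48.5)^2 / 48.5 = 992.25 / 48.5 = 3969/194 ≈ 20.458763
(92 - 48.5)^2 / 48.5 = 1892.25 / 48.5 = 7569/194 ≈ 39.015464
(51 - 48.5)^2 / 48.5 = 6.25 / 48.5 = 25/194 ≈ 0.128866
(34 - 48.5)^2 / 48.5 = 210.25 / 48.5 = 841/194 ≈ 4.335052
chi2 = 6202/97 ≈ 63.938144

63.9381


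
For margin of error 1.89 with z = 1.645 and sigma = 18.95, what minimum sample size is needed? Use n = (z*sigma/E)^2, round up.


z*sigma/E = 1.645 * 18.95 / 1.89 = 17813/1080 ≈ 16.493519
(z*sigma/E)^2 ≈ 272.036153
round up: n = 273

273


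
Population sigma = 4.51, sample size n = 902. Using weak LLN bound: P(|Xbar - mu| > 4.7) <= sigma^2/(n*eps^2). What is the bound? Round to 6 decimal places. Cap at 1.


bound = min(1, sigma^2/(n*eps^2))
sigma^2 = 4.51^2 = 20.3401
n*eps^2 = 902 * 4.7^2 = 902 * 22.09 = 19925.18
sigma^2/(n*eps^2) = 20.3401 / 19925.18 ≈ 0.00102082

0.001021


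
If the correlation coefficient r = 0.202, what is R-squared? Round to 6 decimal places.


R^2 = r^2 = (0.202)^2 = 0.040804

0.040804


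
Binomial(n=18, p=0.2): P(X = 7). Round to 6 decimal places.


P = C(n,k) * p^k * (1-p)^(n-k)
C(18,7) = 31824
p^k = 0.2^7 = 0.0000128
(1-p)^(n-k) = 0.8^11 ≈ 0.08589935
P = 31824 * 0.0000128 * 0.08589935 ≈ 0.034991

0.034991


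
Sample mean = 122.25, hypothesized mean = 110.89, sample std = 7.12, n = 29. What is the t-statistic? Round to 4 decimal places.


t = (xbar - mu0) / (s/sqrt(n))
xbar - mu0 = 122.25 - 110.89 = 11.36
sqrt(29) ≈ 5.38516481
s/sqrt(n) = 7.12 / 5.38516481 ≈ 1.32215081
t = 11.36 / 1.32215081 ≈ 8.592061

8.5921


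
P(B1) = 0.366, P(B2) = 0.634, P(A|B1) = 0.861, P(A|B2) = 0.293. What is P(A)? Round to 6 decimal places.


P(A) = P(A|B1)*P(B1) + P(A|B2)*P(B2)
P(A|B1)*P(B1) = 0.861 * 0.366 = 0.315126
P(A|B2)*P(B2) = 0.293 * 0.634 = 0.185762
P(A) = 0.315126 + 0.185762 = 0.500888

0.500888


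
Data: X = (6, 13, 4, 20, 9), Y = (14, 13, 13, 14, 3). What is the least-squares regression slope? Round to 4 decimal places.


b = sum((xi-xbar)(yi-ybar)) / sum((xi-xbar)^2)
n = 5, xbar = 52/5 = 10.4, ybar = 57/5 = 11.4
Sxy = sum((xi-xbar)(yi-ybar)) = 19.2
Sxx = sum((xi-xbar)^2) = 161.2
b = Sxy / Sxx = 48/403 ≈ 0.119107

0.1191


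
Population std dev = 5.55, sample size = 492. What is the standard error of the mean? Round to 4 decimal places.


SE = sigma / sqrt(n)
sqrt(492) ≈ 22.181073
SE = 5.55 / 22.181073 ≈ 0.250213

0.2502


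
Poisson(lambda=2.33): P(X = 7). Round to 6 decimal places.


P = e^(-lam) * lam^k / k!
e^(-2.33) ≈ 0.09729575
lam^k = 2.33^7 ≈ 372.813343
k! = 7! = 5040
P = 0.09729575 * 372.813343 / 5040 ≈ 0.007197

0.007197


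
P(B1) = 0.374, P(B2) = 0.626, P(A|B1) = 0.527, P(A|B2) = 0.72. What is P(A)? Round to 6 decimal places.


P(A) = P(A|B1)*P(B1) + P(A|B2)*P(B2)
P(A|B1)*P(B1) = 0.527 * 0.374 = 0.197098
P(A|B2)*P(B2) = 0.72 * 0.626 = 0.45072
P(A) = 0.197098 + 0.45072 = 0.647818

0.647818


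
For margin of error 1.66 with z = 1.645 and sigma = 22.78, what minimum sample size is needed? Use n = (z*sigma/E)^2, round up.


z*sigma/E = 1.645 * 22.78 / 1.66 ≈ 22.574157
(z*sigma/E)^2 ≈ 509.592547
round up: n = 510

510


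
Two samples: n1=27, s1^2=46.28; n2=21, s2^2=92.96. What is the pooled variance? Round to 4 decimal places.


sp^2 = ((n1-1)*s1^2 + (n2-1)*s2^2)/(n1+n2-2)
(n1-1)*s1^2 = 26 * 46.28 = 1203.28
(n2-1)*s2^2 = 20 * 92.96 = 1859.2
numerator = 1203.28 + 1859.2 = 3062.48
n1+n2-2 = 46
sp^2 = 3062.48 / 46 = 38281/575 ≈ 66.575652

66.5757


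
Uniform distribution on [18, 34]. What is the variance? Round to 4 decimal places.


Var = (b-a)^2 / 12
(b-a)^2 = (34 - 18)^2 = 256
Var = 256/12 ≈ 21.333333

21.3333


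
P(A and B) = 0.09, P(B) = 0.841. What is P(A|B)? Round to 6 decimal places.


P(A|B) = P(A and B) / P(B) = 0.09 / 0.841 = 90/841 ≈ 0.10701546

0.107015


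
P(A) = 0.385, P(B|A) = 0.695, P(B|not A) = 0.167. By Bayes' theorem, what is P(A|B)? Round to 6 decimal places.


P(A|B) = P(B|A)*P(A) / P(B), P(B) = P(B|A)*P(A) + P(B|not A)*P(not A)
P(B|A)*P(A) = 0.695 * 0.385 = 0.267575
P(B|not A)*P(not A) = 0.167 * 0.615 = 0.102705
P(B) = 0.267575 + 0.102705 = 0.37028
P(A|B) = 0.267575 / 0.37028 ≈ 0.72262882

0.722629


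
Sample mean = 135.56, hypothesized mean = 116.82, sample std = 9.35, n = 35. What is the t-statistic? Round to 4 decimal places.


t = (xbar - mu0) / (s/sqrt(n))
xbar - mu0 = 135.56 - 116.82 = 18.74
sqrt(35) ≈ 5.91607978
s/sqrt(n) = 9.35 / 5.91607978 ≈ 1.58043846
t = 18.74 / 1.58043846 ≈ 11.857469

11.8575


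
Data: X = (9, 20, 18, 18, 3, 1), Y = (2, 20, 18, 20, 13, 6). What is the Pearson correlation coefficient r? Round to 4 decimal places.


r = sum((xi-xbar)(yi-ybar)) / sqrt(sum((xi-xbar)^2) * sum((yi-ybar)^2))
n = 6, xbar = 69/6 = 11.5, ybar = 79/6 ≈ 13.166667
Sxy = sum((xi-xbar)(yi-ybar)) = 238.5
Sxx = sum((xi-xbar)^2) = 345.5
Syy = sum((yi-ybar)^2) = 1757/6 ≈ 292.833333
sqrt(Sxx*Syy) ≈ 318.078476
r = Sxy / sqrt(Sxx*Syy) = 238.5 / 318.078476 ≈ 0.749815

0.7498


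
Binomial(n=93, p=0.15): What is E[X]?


E[X] = n*p = 93 * 0.15 = 13.95

13.95


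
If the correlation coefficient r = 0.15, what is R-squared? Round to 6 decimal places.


R^2 = r^2 = (0.15)^2 = 0.0225

0.022500


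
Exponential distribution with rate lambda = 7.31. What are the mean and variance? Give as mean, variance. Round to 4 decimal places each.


mean = 1/lam, var = 1/lam^2
mean = 1 / 7.31 = 100/731 ≈ 0.136799
lam^2 = 7.31^2 = 53.4361
var = 1 / 53.4361 ≈ 0.018714

0.1368, 0.0187


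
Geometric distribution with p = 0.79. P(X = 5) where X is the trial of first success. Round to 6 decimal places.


P = (1-p)^(k-1) * p
(1-p)^(k-1) = 0.21^4 = 0.00194481
P = 0.00194481 * 0.79 ≈ 0.001536400

0.001536


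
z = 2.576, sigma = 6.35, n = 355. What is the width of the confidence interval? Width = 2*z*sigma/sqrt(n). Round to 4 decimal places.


width = 2*z*sigma/sqrt(n)
2*z*sigma = 2 * 2.576 * 6.35 = 32.7152
sqrt(355) ≈ 18.841444
width = 32.7152 / 18.841444 ≈ 1.736343

1.7363


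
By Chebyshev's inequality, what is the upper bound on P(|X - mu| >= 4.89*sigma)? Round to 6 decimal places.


P <= 1/k^2
k^2 = 4.89^2 = 23.9121
1/k^2 = 1 / 23.9121 ≈ 0.04181983

0.041820


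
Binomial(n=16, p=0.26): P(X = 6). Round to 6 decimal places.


P = C(n,k) * p^k * (1-p)^(n-k)
C(16,6) = 8008
p^k = 0.26^6 ≈ 0.0003089158
(1-p)^(n-k) = 0.74^10 ≈ 0.04923990
P = 8008 * 0.0003089158 * 0.04923990 ≈ 0.121810

0.121810


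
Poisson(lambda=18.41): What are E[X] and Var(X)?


E[X] = Var(X) = lambda = 18.41

18.41, 18.41


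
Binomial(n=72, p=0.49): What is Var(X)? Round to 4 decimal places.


Var = n*p*(1-p) = 72 * 0.49 * 0.51 = 17.9928

17.9928


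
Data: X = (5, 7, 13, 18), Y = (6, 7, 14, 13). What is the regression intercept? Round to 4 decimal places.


a = ybar - b*xbar, where b = sum((xi-xbar)(yi-ybar)) / sum((xi-xbar)^2)
n = 4, xbar = 43/4 = 10.75, ybar = 40/4 = 10
Sxy = sum((xi-xbar)(yi-ybar)) = 65
Sxx = sum((xi-xbar)^2) = 104.75
b = Sxy / Sxx = 260/419 ≈ 0.620525
a = 10 - 0.620525 * 10.75 = 1395/419 ≈ 3.329356

3.3294


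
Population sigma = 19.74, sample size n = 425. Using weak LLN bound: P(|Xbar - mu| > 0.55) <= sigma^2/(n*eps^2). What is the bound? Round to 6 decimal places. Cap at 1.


bound = min(1, sigma^2/(n*eps^2))
sigma^2 = 19.74^2 = 389.6676
n*eps^2 = 425 * 0.55^2 = 425 * 0.3025 = 128.5625
sigma^2/(n*eps^2) = 389.6676 / 128.5625 ≈ 3.03095848
this exceeds 1, so the bound is capped at 1

1.000000


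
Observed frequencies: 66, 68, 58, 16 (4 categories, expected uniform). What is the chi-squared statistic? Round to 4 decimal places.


chi2 = sum((O-E)^2/E), E = total/4
total = 208, E = 208/4 = 52
(66 - 52)^2 / 52 = 196 / 52 = 49/13 ≈ 3.769231
(68 - 52)^2 / 52 = 256 / 52 = 64/13 ≈ 4.923077
(58 - 52)^2 / 52 = 36 / 52 = 9/13 ≈ 0.692308
(16 - 52)^2 / 52 = 1296 / 52 = 324/13 ≈ 24.923077
chi2 = 446/13 ≈ 34.307692

34.3077


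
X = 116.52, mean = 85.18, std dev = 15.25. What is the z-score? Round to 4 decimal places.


z = (X - mu) / sigma
X - mu = 116.52 - 85.18 = 31.34
z = 31.34 / 15.25 = 3134/1525 ≈ 2.055082

2.0551


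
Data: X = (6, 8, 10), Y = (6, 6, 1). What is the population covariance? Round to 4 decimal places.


Cov = (1/n)*sum((xi-xbar)(yi-ybar))
n = 3, xbar = 24/3 = 8, ybar = 13/3 ≈ 4.333333
sum((xi-xbar)(yi-ybar)) = -10
Cov = -10 / 3 = -10/3 ≈ -3.333333

-3.3333


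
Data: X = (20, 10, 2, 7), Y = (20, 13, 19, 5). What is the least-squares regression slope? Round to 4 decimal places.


b = sum((xi-xbar)(yi-ybar)) / sum((xi-xbar)^2)
n = 4, xbar = 39/4 = 9.75, ybar = 57/4 = 14.25
Sxy = sum((xi-xbar)(yi-ybar)) = 47.25
Sxx = sum((xi-xbar)^2) = 172.75
b = Sxy / Sxx = 189/691 ≈ 0.273517

0.2735


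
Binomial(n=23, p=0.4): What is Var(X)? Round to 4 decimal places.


Var = n*p*(1-p) = 23 * 0.4 * 0.6 = 5.52

5.5200


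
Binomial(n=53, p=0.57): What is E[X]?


E[X] = n*p = 53 * 0.57 = 30.21

30.21


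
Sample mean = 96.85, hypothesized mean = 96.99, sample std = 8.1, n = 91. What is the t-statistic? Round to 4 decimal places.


t = (xbar - mu0) / (s/sqrt(n))
xbar - mu0 = 96.85 - 96.99 = -0.14
sqrt(91) ≈ 9.53939201
s/sqrt(n) = 8.1 / 9.53939201 ≈ 0.84911072
t = -0.14 / 0.84911072 ≈ -0.164878

-0.1649


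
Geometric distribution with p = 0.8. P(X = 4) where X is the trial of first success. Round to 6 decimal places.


P = (1-p)^(k-1) * p
(1-p)^(k-1) = 0.2^3 = 0.008
P = 0.008 * 0.8 = 0.0064

0.006400


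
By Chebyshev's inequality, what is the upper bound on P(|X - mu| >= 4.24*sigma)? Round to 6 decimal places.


P <= 1/k^2
k^2 = 4.24^2 = 17.9776
1/k^2 = 1 / 17.9776 ≈ 0.05562478

0.055625


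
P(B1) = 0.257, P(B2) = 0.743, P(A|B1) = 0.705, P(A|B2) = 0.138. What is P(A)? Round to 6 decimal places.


P(A) = P(A|B1)*P(B1) + P(A|B2)*P(B2)
P(A|B1)*P(B1) = 0.705 * 0.257 = 0.181185
P(A|B2)*P(B2) = 0.138 * 0.743 = 0.102534
P(A) = 0.181185 + 0.102534 = 0.283719

0.283719


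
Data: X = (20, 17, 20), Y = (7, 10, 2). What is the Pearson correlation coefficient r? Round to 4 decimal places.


r = sum((xi-xbar)(yi-ybar)) / sqrt(sum((xi-xbar)^2) * sum((yi-ybar)^2))
n = 3, xbar = 57/3 = 19, ybar = 19/3 ≈ 6.333333
Sxy = sum((xi-xbar)(yi-ybar)) = -11
Sxx = sum((xi-xbar)^2) = 6
Syy = sum((yi-ybar)^2) = 98/3 ≈ 32.666667
sqrt(Sxx*Syy) = 14
r = Sxy / sqrt(Sxx*Syy) = -11 / 14 = -11/14 ≈ -0.785714

-0.7857


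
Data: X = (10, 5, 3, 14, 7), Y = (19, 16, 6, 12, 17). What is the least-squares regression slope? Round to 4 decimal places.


b = sum((xi-xbar)(yi-ybar)) / sum((xi-xbar)^2)
n = 5, xbar = 39/5 = 7.8, ybar = 70/5 = 14
Sxy = sum((xi-xbar)(yi-ybar)) = 29
Sxx = sum((xi-xbar)^2) = 74.8
b = Sxy / Sxx = 145/374 ≈ 0.387701

0.3877


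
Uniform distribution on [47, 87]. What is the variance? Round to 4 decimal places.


Var = (b-a)^2 / 12
(b-a)^2 = (87 - 47)^2 = 1600
Var = 1600/12 ≈ 133.333333

133.3333


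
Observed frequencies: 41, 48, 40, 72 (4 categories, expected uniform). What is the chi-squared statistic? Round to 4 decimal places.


chi2 = sum((O-E)^2/E), E = total/4
total = 201, E = 201/4 = 50.25
(41 - 50.25)^2 / 50.25 = 85.5625 / 50.25 = 1369/804 ≈ 1.702736
(48 - 50.25)^2 / 50.25 = 5.0625 / 50.25 = 27/268 ≈ 0.100746
(40 - 50.25)^2 / 50.25 = 105.0625 / 50.25 = 1681/804 ≈ 2.090796
(72 - 50.25)^2 / 50.25 = 473.0625 / 50.25 = 2523/268 ≈ 9.414179
chi2 = 2675/201 ≈ 13.308458

13.3085


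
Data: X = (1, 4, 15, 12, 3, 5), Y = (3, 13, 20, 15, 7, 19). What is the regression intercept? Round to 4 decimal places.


a = ybar - b*xbar, where b = sum((xi-xbar)(yi-ybar)) / sum((xi-xbar)^2)
n = 6, xbar = 40/6 = 20/3 ≈ 6.666667, ybar = 77/6 ≈ 12.833333
Sxy = sum((xi-xbar)(yi-ybar)) = 413/3 ≈ 137.666667
Sxx = sum((xi-xbar)^2) = 460/3 ≈ 153.333333
b = Sxy / Sxx = 413/460 ≈ 0.897826
a = 12.833333 - 0.897826 * 6.666667 = 315/46 ≈ 6.847826

6.8478


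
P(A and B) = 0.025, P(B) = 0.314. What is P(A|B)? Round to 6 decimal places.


P(A|B) = P(A and B) / P(B) = 0.025 / 0.314 = 25/314 ≈ 0.07961783

0.079618


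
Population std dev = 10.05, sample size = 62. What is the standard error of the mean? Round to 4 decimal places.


SE = sigma / sqrt(n)
sqrt(62) ≈ 7.874008
SE = 10.05 / 7.874008 ≈ 1.276351

1.2764


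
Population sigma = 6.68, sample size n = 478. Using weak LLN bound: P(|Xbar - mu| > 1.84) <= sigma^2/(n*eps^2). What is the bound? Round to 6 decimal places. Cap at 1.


bound = min(1, sigma^2/(n*eps^2))
sigma^2 = 6.68^2 = 44.6224
n*eps^2 = 478 * 1.84^2 = 478 * 3.3856 = 1618.3168
sigma^2/(n*eps^2) = 44.6224 / 1618.3168 ≈ 0.02757334

0.027573


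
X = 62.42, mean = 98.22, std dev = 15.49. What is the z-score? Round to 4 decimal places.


z = (X - mu) / sigma
X - mu = 62.42 - 98.22 = -35.8
z = -35.8 / 15.49 = -3580/1549 ≈ -2.311168

-2.3112


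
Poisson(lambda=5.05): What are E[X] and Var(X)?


E[X] = Var(X) = lambda = 5.05

5.05, 5.05


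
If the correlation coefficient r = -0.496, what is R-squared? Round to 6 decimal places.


R^2 = r^2 = (-0.496)^2 = 0.246016

0.246016


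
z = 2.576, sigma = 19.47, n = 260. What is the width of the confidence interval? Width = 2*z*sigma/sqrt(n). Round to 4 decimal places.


width = 2*z*sigma/sqrt(n)
2*z*sigma = 2 * 2.576 * 19.47 = 100.30944
sqrt(260) ≈ 16.124515
width = 100.30944 / 16.124515 ≈ 6.220927

6.2209


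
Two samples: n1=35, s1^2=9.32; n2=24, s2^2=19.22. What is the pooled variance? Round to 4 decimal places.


sp^2 = ((n1-1)*s1^2 + (n2-1)*s2^2)/(n1+n2-2)
(n1-1)*s1^2 = 34 * 9.32 = 316.88
(n2-1)*s2^2 = 23 * 19.22 = 442.06
numerator = 316.88 + 442.06 = 758.94
n1+n2-2 = 57
sp^2 = 758.94 / 57 = 12649/950 ≈ 13.314737

13.3147


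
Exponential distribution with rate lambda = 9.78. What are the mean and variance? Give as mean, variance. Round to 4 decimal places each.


mean = 1/lam, var = 1/lam^2
mean = 1 / 9.78 = 50/489 ≈ 0.102249
lam^2 = 9.78^2 = 95.6484
var = 1 / 95.6484 ≈ 0.010455

0.1022, 0.0105


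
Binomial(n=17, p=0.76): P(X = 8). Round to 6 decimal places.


P = C(n,k) * p^k * (1-p)^(n-k)
C(17,8) = 24310
p^k = 0.76^8 ≈ 0.1113035
(1-p)^(n-k) = 0.24^9 ≈ 0.000002641808
P = 24310 * 0.1113035 * 0.000002641808 ≈ 0.007148

0.007148


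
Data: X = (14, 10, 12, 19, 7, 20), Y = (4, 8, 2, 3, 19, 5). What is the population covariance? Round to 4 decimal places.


Cov = (1/n)*sum((xi-xbar)(yi-ybar))
n = 6, xbar = 82/6 = 41/3 ≈ 13.666667, ybar = 41/6 ≈ 6.833333
sum((xi-xbar)(yi-ybar)) = -331/3 ≈ -110.333333
Cov = -110.333333 / 6 = -331/18 ≈ -18.388889

-18.3889


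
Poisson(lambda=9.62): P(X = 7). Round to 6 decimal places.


P = e^(-lam) * lam^k / k!
e^(-9.62) ≈ 0.00006638762
lam^k = 9.62^7 ≈ 7624748.167836
k! = 7! = 5040
P = 0.00006638762 * 7624748.167836 / 5040 ≈ 0.100434

0.100434


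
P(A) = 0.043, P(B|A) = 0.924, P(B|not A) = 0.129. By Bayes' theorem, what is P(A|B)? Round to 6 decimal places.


P(A|B) = P(B|A)*P(A) / P(B), P(B) = P(B|A)*P(A) + P(B|not A)*P(not A)
P(B|A)*P(A) = 0.924 * 0.043 = 0.039732
P(B|not A)*P(not A) = 0.129 * 0.957 = 0.123453
P(B) = 0.039732 + 0.123453 = 0.163185
P(A|B) = 0.039732 / 0.163185 = 28/115 ≈ 0.24347826

0.243478


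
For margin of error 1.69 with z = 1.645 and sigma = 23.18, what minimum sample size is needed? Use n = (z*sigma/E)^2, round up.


z*sigma/E = 1.645 * 23.18 / 1.69 ≈ 22.562781
(z*sigma/E)^2 ≈ 509.079089
round up: n = 510

510


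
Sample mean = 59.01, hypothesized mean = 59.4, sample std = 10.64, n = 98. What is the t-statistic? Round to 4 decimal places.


t = (xbar - mu0) / (s/sqrt(n))
xbar - mu0 = 59.01 - 59.4 = -0.39
sqrt(98) ≈ 9.89949494
s/sqrt(n) = 10.64 / 9.89949494 ≈ 1.07480231
t = -0.39 / 1.07480231 ≈ -0.362857

-0.3629


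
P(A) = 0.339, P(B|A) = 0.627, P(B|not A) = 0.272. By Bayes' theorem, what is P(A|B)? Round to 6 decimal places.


P(A|B) = P(B|A)*P(A) / P(B), P(B) = P(B|A)*P(A) + P(B|not A)*P(not A)
P(B|A)*P(A) = 0.627 * 0.339 = 0.212553
P(B|not A)*P(not A) = 0.272 * 0.661 = 0.179792
P(B) = 0.212553 + 0.179792 = 0.392345
P(A|B) = 0.212553 / 0.392345 ≈ 0.54175025

0.541750


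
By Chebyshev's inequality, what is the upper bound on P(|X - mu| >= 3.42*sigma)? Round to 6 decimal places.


P <= 1/k^2
k^2 = 3.42^2 = 11.6964
1/k^2 = 1 / 11.6964 ≈ 0.08549639

0.085496


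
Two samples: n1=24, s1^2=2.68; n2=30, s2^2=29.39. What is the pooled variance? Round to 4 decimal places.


sp^2 = ((n1-1)*s1^2 + (n2-1)*s2^2)/(n1+n2-2)
(n1-1)*s1^2 = 23 * 2.68 = 61.64
(n2-1)*s2^2 = 29 * 29.39 = 852.31
numerator = 61.64 + 852.31 = 913.95
n1+n2-2 = 52
sp^2 = 913.95 / 52 = 18279/1040 ≈ 17.575962

17.5760


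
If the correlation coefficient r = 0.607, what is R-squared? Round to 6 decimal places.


R^2 = r^2 = (0.607)^2 = 0.368449

0.368449


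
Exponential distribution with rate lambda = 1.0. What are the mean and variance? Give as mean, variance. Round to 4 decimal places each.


mean = 1/lam, var = 1/lam^2
mean = 1 / 1.0 = 1
lam^2 = 1.0^2 = 1
var = 1 / 1 = 1

1.0000, 1.0000


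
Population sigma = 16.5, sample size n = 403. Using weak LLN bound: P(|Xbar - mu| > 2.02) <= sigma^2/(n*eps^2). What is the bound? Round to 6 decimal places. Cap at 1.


bound = min(1, sigma^2/(n*eps^2))
sigma^2 = 16.5^2 = 272.25
n*eps^2 = 403 * 2.02^2 = 403 * 4.0804 = 1644.4012
sigma^2/(n*eps^2) = 272.25 / 1644.4012 ≈ 0.16556179

0.165562


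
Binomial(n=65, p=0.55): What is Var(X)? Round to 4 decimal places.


Var = n*p*(1-p) = 65 * 0.55 * 0.45 = 16.0875

16.0875


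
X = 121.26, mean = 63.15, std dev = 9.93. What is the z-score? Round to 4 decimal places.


z = (X - mu) / sigma
X - mu = 121.26 - 63.15 = 58.11
z = 58.11 / 9.93 = 1937/331 ≈ 5.851964

5.8520


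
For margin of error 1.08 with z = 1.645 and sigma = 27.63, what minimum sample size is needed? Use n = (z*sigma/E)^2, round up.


z*sigma/E = 1.645 * 27.63 / 1.08 = 101003/2400 ≈ 42.084583
(z*sigma/E)^2 ≈ 1771.112154
round up: n = 1772

1772


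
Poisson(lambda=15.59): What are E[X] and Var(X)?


E[X] = Var(X) = lambda = 15.59

15.59, 15.59


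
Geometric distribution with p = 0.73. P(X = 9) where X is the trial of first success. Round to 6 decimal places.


P = (1-p)^(k-1) * p
(1-p)^(k-1) = 0.27^8 ≈ 0.00002824295
P = 0.00002824295 * 0.73 ≈ 0.00002061736

0.000021


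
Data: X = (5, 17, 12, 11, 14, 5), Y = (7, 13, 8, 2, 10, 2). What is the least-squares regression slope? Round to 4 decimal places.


b = sum((xi-xbar)(yi-ybar)) / sum((xi-xbar)^2)
n = 6, xbar = 64/6 = 32/3 ≈ 10.666667, ybar = 42/6 = 7
Sxy = sum((xi-xbar)(yi-ybar)) = 76
Sxx = sum((xi-xbar)^2) = 352/3 ≈ 117.333333
b = Sxy / Sxx = 57/88 ≈ 0.647727

0.6477


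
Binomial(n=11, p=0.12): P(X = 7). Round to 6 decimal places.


P = C(n,k) * p^k * (1-p)^(n-k)
C(11,7) = 330
p^k = 0.12^7 ≈ 0.0000003583181
(1-p)^(n-k) = 0.88^4 ≈ 0.5996954
P = 330 * 0.0000003583181 * 0.5996954 ≈ 0.000071

0.000071


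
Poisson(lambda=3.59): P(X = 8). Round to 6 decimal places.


P = e^(-lam) * lam^k / k!
e^(-3.59) ≈ 0.02759833
lam^k = 3.59^8 ≈ 27590.247009
k! = 8! = 40320
P = 0.02759833 * 27590.247009 / 40320 ≈ 0.018885

0.018885


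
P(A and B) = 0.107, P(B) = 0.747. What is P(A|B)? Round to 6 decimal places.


P(A|B) = P(A and B) / P(B) = 0.107 / 0.747 = 107/747 ≈ 0.14323963

0.143240


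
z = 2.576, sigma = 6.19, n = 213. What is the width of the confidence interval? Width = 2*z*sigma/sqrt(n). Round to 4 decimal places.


width = 2*z*sigma/sqrt(n)
2*z*sigma = 2 * 2.576 * 6.19 = 31.89088
sqrt(213) ≈ 14.594520
width = 31.89088 / 14.594520 ≈ 2.185127

2.1851


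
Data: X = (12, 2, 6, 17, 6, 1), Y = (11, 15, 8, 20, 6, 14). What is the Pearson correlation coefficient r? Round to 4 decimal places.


r = sum((xi-xbar)(yi-ybar)) / sqrt(sum((xi-xbar)^2) * sum((yi-ybar)^2))
n = 6, xbar = 44/6 = 22/3 ≈ 7.333333, ybar = 74/6 = 37/3 ≈ 12.333333
Sxy = sum((xi-xbar)(yi-ybar)) = 172/3 ≈ 57.333333
Sxx = sum((xi-xbar)^2) = 562/3 ≈ 187.333333
Syy = sum((yi-ybar)^2) = 388/3 ≈ 129.333333
sqrt(Sxx*Syy) ≈ 155.654889
r = Sxy / sqrt(Sxx*Syy) = 57.333333 / 155.654889 ≈ 0.368336

0.3683


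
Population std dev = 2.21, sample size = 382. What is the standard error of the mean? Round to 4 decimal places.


SE = sigma / sqrt(n)
sqrt(382) ≈ 19.544820
SE = 2.21 / 19.544820 ≈ 0.113073

0.1131


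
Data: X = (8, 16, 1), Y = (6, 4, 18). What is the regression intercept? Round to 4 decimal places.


a = ybar - b*xbar, where b = sum((xi-xbar)(yi-ybar)) / sum((xi-xbar)^2)
n = 3, xbar = 25/3 ≈ 8.333333, ybar = 28/3 ≈ 9.333333
Sxy = sum((xi-xbar)(yi-ybar)) = -310/3 ≈ -103.333333
Sxx = sum((xi-xbar)^2) = 338/3 ≈ 112.666667
b = Sxy / Sxx = -155/169 ≈ -0.917160
a = 9.333333 - (-0.917160) * 8.333333 = 2869/169 ≈ 16.976331

16.9763


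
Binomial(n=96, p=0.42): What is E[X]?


E[X] = n*p = 96 * 0.42 = 40.32

40.32


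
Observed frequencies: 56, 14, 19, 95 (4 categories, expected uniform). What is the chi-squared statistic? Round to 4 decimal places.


chi2 = sum((O-E)^2/E), E = total/4
total = 184, E = 184/4 = 46
(56 - 46)^2 / 46 = 100 / 46 = 50/23 ≈ 2.173913
(14 - 46)^2 / 46 = 1024 / 46 = 512/23 ≈ 22.260870
(19 - 46)^2 / 46 = 729 / 46 = 729/46 ≈ 15.847826
(95 - 46)^2 / 46 = 2401 / 46 = 2401/46 ≈ 52.195652
chi2 = 2127/23 ≈ 92.478261

92.4783


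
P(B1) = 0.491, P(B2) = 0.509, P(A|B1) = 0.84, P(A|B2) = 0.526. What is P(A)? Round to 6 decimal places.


P(A) = P(A|B1)*P(B1) + P(A|B2)*P(B2)
P(A|B1)*P(B1) = 0.84 * 0.491 = 0.41244
P(A|B2)*P(B2) = 0.526 * 0.509 = 0.267734
P(A) = 0.41244 + 0.267734 = 0.680174

0.680174


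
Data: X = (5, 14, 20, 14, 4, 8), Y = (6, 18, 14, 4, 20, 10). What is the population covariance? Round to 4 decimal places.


Cov = (1/n)*sum((xi-xbar)(yi-ybar))
n = 6, xbar = 65/6 ≈ 10.833333, ybar = 72/6 = 12
sum((xi-xbar)(yi-ybar)) = -2
Cov = -2 / 6 = -1/3 ≈ -0.333333

-0.3333


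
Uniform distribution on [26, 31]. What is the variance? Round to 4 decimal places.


Var = (b-a)^2 / 12
(b-a)^2 = (31 - 26)^2 = 25
Var = 25/12 ≈ 2.083333

2.0833


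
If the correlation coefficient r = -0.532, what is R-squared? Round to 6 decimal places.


R^2 = r^2 = (-0.532)^2 = 0.283024

0.283024


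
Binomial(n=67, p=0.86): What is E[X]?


E[X] = n*p = 67 * 0.86 = 57.62

57.62


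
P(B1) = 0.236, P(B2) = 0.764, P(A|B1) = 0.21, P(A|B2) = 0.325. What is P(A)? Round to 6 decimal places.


P(A) = P(A|B1)*P(B1) + P(A|B2)*P(B2)
P(A|B1)*P(B1) = 0.21 * 0.236 = 0.04956
P(A|B2)*P(B2) = 0.325 * 0.764 = 0.2483
P(A) = 0.04956 + 0.2483 = 0.29786

0.297860


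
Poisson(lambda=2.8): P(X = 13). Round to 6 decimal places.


P = e^(-lam) * lam^k / k!
e^(-2.8) ≈ 0.06081006
lam^k = 2.8^13 ≈ 650211.142250
k! = 13! = 6227020800
P = 0.06081006 * 650211.142250 / 6227020800 ≈ 0.000006

0.000006


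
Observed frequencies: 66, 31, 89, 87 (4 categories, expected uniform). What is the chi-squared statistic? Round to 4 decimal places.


chi2 = sum((O-E)^2/E), E = total/4
total = 273, E = 273/4 = 68.25
(66 - 68.25)^2 / 68.25 = 5.0625 / 68.25 = 27/364 ≈ 0.074176
(31 - 68.25)^2 / 68.25 = 1387.5625 / 68.25 = 22201/1092 ≈ 20.330586
(89 - 68.25)^2 / 68.25 = 430.5625 / 68.25 = 6889/1092 ≈ 6.308608
(87 - 68.25)^2 / 68.25 = 351.5625 / 68.25 = 1875/364 ≈ 5.151099
chi2 = 8699/273 ≈ 31.864469

31.8645


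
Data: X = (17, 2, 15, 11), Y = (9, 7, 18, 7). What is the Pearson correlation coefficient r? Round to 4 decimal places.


r = sum((xi-xbar)(yi-ybar)) / sqrt(sum((xi-xbar)^2) * sum((yi-ybar)^2))
n = 4, xbar = 45/4 = 11.25, ybar = 41/4 = 10.25
Sxy = sum((xi-xbar)(yi-ybar)) = 52.75
Sxx = sum((xi-xbar)^2) = 132.75
Syy = sum((yi-ybar)^2) = 82.75
sqrt(Sxx*Syy) ≈ 104.809649
r = Sxy / sqrt(Sxx*Syy) = 52.75 / 104.809649 ≈ 0.503293

0.5033


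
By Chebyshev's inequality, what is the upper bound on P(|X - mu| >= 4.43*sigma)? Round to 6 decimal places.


P <= 1/k^2
k^2 = 4.43^2 = 19.6249
1/k^2 = 1 / 19.6249 ≈ 0.05095567

0.050956


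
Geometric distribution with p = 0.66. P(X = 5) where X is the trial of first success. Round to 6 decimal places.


P = (1-p)^(k-1) * p
(1-p)^(k-1) = 0.34^4 = 0.01336336
P = 0.01336336 * 0.66 ≈ 0.008819818

0.008820


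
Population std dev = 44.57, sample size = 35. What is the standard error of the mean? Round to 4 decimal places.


SE = sigma / sqrt(n)
sqrt(35) ≈ 5.916080
SE = 44.57 / 5.916080 ≈ 7.533705

7.5337


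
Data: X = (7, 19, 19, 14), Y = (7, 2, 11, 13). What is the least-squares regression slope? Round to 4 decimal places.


b = sum((xi-xbar)(yi-ybar)) / sum((xi-xbar)^2)
n = 4, xbar = 59/4 = 14.75, ybar = 33/4 = 8.25
Sxy = sum((xi-xbar)(yi-ybar)) = -8.75
Sxx = sum((xi-xbar)^2) = 96.75
b = Sxy / Sxx = -35/387 ≈ -0.090439

-0.0904


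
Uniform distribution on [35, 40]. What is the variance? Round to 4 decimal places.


Var = (b-a)^2 / 12
(b-a)^2 = (40 - 35)^2 = 25
Var = 25/12 ≈ 2.083333

2.0833


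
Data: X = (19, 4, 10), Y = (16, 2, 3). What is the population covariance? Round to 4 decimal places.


Cov = (1/n)*sum((xi-xbar)(yi-ybar))
n = 3, xbar = 33/3 = 11, ybar = 21/3 = 7
sum((xi-xbar)(yi-ybar)) = 111
Cov = 111 / 3 = 37

37.0000


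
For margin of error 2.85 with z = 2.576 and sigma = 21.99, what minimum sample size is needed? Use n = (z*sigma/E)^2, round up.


z*sigma/E = 2.576 * 21.99 / 2.85 ≈ 19.875874
(z*sigma/E)^2 ≈ 395.050355
round up: n = 396

396


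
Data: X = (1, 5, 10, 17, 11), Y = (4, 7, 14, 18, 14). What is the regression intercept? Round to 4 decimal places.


a = ybar - b*xbar, where b = sum((xi-xbar)(yi-ybar)) / sum((xi-xbar)^2)
n = 5, xbar = 44/5 = 8.8, ybar = 57/5 = 11.4
Sxy = sum((xi-xbar)(yi-ybar)) = 137.4
Sxx = sum((xi-xbar)^2) = 148.8
b = Sxy / Sxx = 229/248 ≈ 0.923387
a = 11.4 - 0.923387 * 8.8 = 203/62 ≈ 3.274194

3.2742


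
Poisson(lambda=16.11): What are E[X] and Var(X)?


E[X] = Var(X) = lambda = 16.11

16.11, 16.11


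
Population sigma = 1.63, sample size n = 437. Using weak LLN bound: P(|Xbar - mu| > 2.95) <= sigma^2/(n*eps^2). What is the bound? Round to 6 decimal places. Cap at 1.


bound = min(1, sigma^2/(n*eps^2))
sigma^2 = 1.63^2 = 2.6569
n*eps^2 = 437 * 2.95^2 = 437 * 8.7025 = 3802.9925
sigma^2/(n*eps^2) = 2.6569 / 3802.9925 ≈ 0.00069863

0.000699


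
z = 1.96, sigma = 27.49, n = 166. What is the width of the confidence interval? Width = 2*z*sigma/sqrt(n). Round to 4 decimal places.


width = 2*z*sigma/sqrt(n)
2*z*sigma = 2 * 1.96 * 27.49 = 107.7608
sqrt(166) ≈ 12.884099
width = 107.7608 / 12.884099 ≈ 8.363860

8.3639


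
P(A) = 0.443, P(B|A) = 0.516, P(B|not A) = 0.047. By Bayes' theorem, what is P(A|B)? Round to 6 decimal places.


P(A|B) = P(B|A)*P(A) / P(B), P(B) = P(B|A)*P(A) + P(B|not A)*P(not A)
P(B|A)*P(A) = 0.516 * 0.443 = 0.228588
P(B|not A)*P(not A) = 0.047 * 0.557 = 0.026179
P(B) = 0.228588 + 0.026179 = 0.254767
P(A|B) = 0.228588 / 0.254767 ≈ 0.89724336

0.897243


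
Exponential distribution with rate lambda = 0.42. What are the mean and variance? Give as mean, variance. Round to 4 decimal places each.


mean = 1/lam, var = 1/lam^2
mean = 1 / 0.42 = 50/21 ≈ 2.380952
lam^2 = 0.42^2 = 0.1764
var = 1 / 0.1764 = 2500/441 ≈ 5.668934

2.3810, 5.6689


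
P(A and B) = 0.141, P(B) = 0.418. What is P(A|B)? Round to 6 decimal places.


P(A|B) = P(A and B) / P(B) = 0.141 / 0.418 = 141/418 ≈ 0.33732057

0.337321


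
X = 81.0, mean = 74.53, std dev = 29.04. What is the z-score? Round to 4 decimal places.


z = (X - mu) / sigma
X - mu = 81.0 - 74.53 = 6.47
z = 6.47 / 29.04 = 647/2904 ≈ 0.222796

0.2228


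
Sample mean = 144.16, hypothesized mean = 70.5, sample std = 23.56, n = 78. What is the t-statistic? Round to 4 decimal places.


t = (xbar - mu0) / (s/sqrt(n))
xbar - mu0 = 144.16 - 70.5 = 73.66
sqrt(78) ≈ 8.83176087
s/sqrt(n) = 23.56 / 8.83176087 ≈ 2.66764469
t = 73.66 / 2.66764469 ≈ 27.612373

27.6124


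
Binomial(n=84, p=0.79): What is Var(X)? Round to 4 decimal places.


Var = n*p*(1-p) = 84 * 0.79 * 0.21 = 13.9356

13.9356


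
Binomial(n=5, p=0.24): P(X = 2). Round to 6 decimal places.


P = C(n,k) * p^k * (1-p)^(n-k)
C(5,2) = 10
p^k = 0.24^2 = 0.0576
(1-p)^(n-k) = 0.76^3 = 0.438976
P = 10 * 0.0576 * 0.438976 ≈ 0.252850

0.252850


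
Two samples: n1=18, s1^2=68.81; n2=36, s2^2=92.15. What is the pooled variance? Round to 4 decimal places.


sp^2 = ((n1-1)*s1^2 + (n2-1)*s2^2)/(n1+n2-2)
(n1-1)*s1^2 = 17 * 68.81 = 1169.77
(n2-1)*s2^2 = 35 * 92.15 = 3225.25
numerator = 1169.77 + 3225.25 = 4395.02
n1+n2-2 = 52
sp^2 = 4395.02 / 52 = 219751/2600 ≈ 84.519615

84.5196


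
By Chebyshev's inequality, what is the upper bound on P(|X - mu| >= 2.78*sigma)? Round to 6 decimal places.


P <= 1/k^2
k^2 = 2.78^2 = 7.7284
1/k^2 = 1 / 7.7284 ≈ 0.12939289

0.129393


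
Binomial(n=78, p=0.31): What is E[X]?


E[X] = n*p = 78 * 0.31 = 24.18

24.18


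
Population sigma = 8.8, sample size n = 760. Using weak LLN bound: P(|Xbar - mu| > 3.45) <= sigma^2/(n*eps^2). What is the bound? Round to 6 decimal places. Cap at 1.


bound = min(1, sigma^2/(n*eps^2))
sigma^2 = 8.8^2 = 77.44
n*eps^2 = 760 * 3.45^2 = 760 * 11.9025 = 9045.9
sigma^2/(n*eps^2) = 77.44 / 9045.9 ≈ 0.00856078

0.008561


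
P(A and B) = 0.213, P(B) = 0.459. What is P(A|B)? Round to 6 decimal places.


P(A|B) = P(A and B) / P(B) = 0.213 / 0.459 = 71/153 ≈ 0.46405229

0.464052


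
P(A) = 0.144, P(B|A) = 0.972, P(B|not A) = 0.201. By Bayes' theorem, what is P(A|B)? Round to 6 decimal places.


P(A|B) = P(B|A)*P(A) / P(B), P(B) = P(B|A)*P(A) + P(B|not A)*P(not A)
P(B|A)*P(A) = 0.972 * 0.144 = 0.139968
P(B|not A)*P(not A) = 0.201 * 0.856 = 0.172056
P(B) = 0.139968 + 0.172056 = 0.312024
P(A|B) = 0.139968 / 0.312024 ≈ 0.44858088

0.448581


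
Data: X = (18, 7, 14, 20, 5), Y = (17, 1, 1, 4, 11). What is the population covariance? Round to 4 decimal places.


Cov = (1/n)*sum((xi-xbar)(yi-ybar))
n = 5, xbar = 64/5 = 12.8, ybar = 34/5 = 6.8
sum((xi-xbar)(yi-ybar)) = 26.8
Cov = 26.8 / 5 = 5.36

5.3600


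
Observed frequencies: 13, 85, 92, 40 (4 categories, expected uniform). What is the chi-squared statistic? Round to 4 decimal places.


chi2 = sum((O-E)^2/E), E = total/4
total = 230, E = 230/4 = 57.5
(13 - 57.5)^2 / 57.5 = 1980.25 / 57.5 = 7921/230 ≈ 34.439130
(85 - 57.5)^2 / 57.5 = 756.25 / 57.5 = 605/46 ≈ 13.152174
(92 - 57.5)^2 / 57.5 = 1190.25 / 57.5 = 20.7
(40 - 57.5)^2 / 57.5 = 306.25 / 57.5 = 245/46 ≈ 5.326087
chi2 = 8466/115 ≈ 73.617391

73.6174


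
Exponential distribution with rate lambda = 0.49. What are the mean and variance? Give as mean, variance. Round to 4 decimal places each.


mean = 1/lam, var = 1/lam^2
mean = 1 / 0.49 = 100/49 ≈ 2.040816
lam^2 = 0.49^2 = 0.2401
var = 1 / 0.2401 = 10000/2401 ≈ 4.164931

2.0408, 4.1649


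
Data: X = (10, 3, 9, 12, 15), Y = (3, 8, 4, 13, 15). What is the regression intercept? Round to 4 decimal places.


a = ybar - b*xbar, where b = sum((xi-xbar)(yi-ybar)) / sum((xi-xbar)^2)
n = 5, xbar = 49/5 = 9.8, ybar = 43/5 = 8.6
Sxy = sum((xi-xbar)(yi-ybar)) = 49.6
Sxx = sum((xi-xbar)^2) = 78.8
b = Sxy / Sxx = 124/197 ≈ 0.629442
a = 8.6 - 0.629442 * 9.8 = 479/197 ≈ 2.431472

2.4315


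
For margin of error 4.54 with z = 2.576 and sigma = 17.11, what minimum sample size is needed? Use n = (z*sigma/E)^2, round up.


z*sigma/E = 2.576 * 17.11 / 4.54 ≈ 9.708229
(z*sigma/E)^2 ≈ 94.249712
round up: n = 95

95


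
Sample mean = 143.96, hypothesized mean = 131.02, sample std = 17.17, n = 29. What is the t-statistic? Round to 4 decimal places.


t = (xbar - mu0) / (s/sqrt(n))
xbar - mu0 = 143.96 - 131.02 = 12.94
sqrt(29) ≈ 5.38516481
s/sqrt(n) = 17.17 / 5.38516481 ≈ 3.18838896
t = 12.94 / 3.18838896 ≈ 4.058476

4.0585


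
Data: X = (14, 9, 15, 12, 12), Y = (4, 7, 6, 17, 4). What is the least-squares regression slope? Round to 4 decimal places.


b = sum((xi-xbar)(yi-ybar)) / sum((xi-xbar)^2)
n = 5, xbar = 62/5 = 12.4, ybar = 38/5 = 7.6
Sxy = sum((xi-xbar)(yi-ybar)) = -10.2
Sxx = sum((xi-xbar)^2) = 21.2
b = Sxy / Sxx = -51/106 ≈ -0.481132

-0.4811


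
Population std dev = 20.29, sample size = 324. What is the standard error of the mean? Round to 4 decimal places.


SE = sigma / sqrt(n)
sqrt(324) = 18
SE = 20.29 / 18 = 2029/1800 ≈ 1.127222

1.1272


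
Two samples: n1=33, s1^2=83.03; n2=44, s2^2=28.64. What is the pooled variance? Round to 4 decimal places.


sp^2 = ((n1-1)*s1^2 + (n2-1)*s2^2)/(n1+n2-2)
(n1-1)*s1^2 = 32 * 83.03 = 2656.96
(n2-1)*s2^2 = 43 * 28.64 = 1231.52
numerator = 2656.96 + 1231.52 = 3888.48
n1+n2-2 = 75
sp^2 = 3888.48 / 75 = 51.8464

51.8464


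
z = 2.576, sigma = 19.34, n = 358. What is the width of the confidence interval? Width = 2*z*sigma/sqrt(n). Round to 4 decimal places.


width = 2*z*sigma/sqrt(n)
2*z*sigma = 2 * 2.576 * 19.34 = 99.63968
sqrt(358) ≈ 18.920888
width = 99.63968 / 18.920888 ≈ 5.266121

5.2661


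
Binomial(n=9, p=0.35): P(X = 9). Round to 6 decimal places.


P = C(n,k) * p^k * (1-p)^(n-k)
C(9,9) = 1
p^k = 0.35^9 ≈ 0.00007881564
(1-p)^(n-k) = 0.65^0 = 1
P = 1 * 0.00007881564 * 1 ≈ 0.000079

0.000079


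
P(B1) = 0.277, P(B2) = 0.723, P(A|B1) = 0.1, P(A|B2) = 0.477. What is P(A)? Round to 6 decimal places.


P(A) = P(A|B1)*P(B1) + P(A|B2)*P(B2)
P(A|B1)*P(B1) = 0.1 * 0.277 = 0.0277
P(A|B2)*P(B2) = 0.477 * 0.723 = 0.344871
P(A) = 0.0277 + 0.344871 = 0.372571

0.372571


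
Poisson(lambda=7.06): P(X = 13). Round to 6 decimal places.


P = e^(-lam) * lam^k / k!
e^(-7.06) ≈ 0.0008587781
lam^k = 7.06^13 ≈ 108258277732.610394
k! = 13! = 6227020800
P = 0.0008587781 * 108258277732.610394 / 6227020800 ≈ 0.014930

0.014930


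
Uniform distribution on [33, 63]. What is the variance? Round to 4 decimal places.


Var = (b-a)^2 / 12
(b-a)^2 = (63 - 33)^2 = 900
Var = 900/12 = 75

75.0000


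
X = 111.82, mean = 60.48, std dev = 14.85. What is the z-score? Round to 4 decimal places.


z = (X - mu) / sigma
X - mu = 111.82 - 60.48 = 51.34
z = 51.34 / 14.85 = 5134/1485 ≈ 3.457239

3.4572


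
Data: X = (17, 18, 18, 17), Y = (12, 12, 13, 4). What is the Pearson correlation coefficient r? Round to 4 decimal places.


r = sum((xi-xbar)(yi-ybar)) / sqrt(sum((xi-xbar)^2) * sum((yi-ybar)^2))
n = 4, xbar = 70/4 = 17.5, ybar = 41/4 = 10.25
Sxy = sum((xi-xbar)(yi-ybar)) = 4.5
Sxx = sum((xi-xbar)^2) = 1
Syy = sum((yi-ybar)^2) = 52.75
sqrt(Sxx*Syy) ≈ 7.262920
r = Sxy / sqrt(Sxx*Syy) = 4.5 / 7.262920 ≈ 0.619586

0.6196


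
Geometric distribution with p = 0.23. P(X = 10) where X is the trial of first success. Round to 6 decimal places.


P = (1-p)^(k-1) * p
(1-p)^(k-1) = 0.77^9 ≈ 0.09515169
P = 0.09515169 * 0.23 ≈ 0.02188489

0.021885


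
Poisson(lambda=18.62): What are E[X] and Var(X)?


E[X] = Var(X) = lambda = 18.62

18.62, 18.62


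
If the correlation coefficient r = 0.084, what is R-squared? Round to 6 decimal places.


R^2 = r^2 = (0.084)^2 = 0.007056

0.007056


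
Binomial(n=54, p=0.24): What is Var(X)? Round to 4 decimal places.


Var = n*p*(1-p) = 54 * 0.24 * 0.76 = 9.8496

9.8496


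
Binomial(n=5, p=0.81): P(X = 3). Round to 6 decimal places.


P = C(n,k) * p^k * (1-p)^(n-k)
C(5,3) = 10
p^k = 0.81^3 = 0.531441
(1-p)^(n-k) = 0.19^2 = 0.0361
P = 10 * 0.531441 * 0.0361 ≈ 0.191850

0.191850


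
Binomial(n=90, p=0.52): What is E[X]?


E[X] = n*p = 90 * 0.52 = 46.8

46.8


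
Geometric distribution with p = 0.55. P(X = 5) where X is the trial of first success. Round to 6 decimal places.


P = (1-p)^(k-1) * p
(1-p)^(k-1) = 0.45^4 = 0.04100625
P = 0.04100625 * 0.55 ≈ 0.02255344

0.022553


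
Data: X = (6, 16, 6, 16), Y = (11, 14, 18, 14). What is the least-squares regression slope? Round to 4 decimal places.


b = sum((xi-xbar)(yi-ybar)) / sum((xi-xbar)^2)
n = 4, xbar = 44/4 = 11, ybar = 57/4 = 14.25
Sxy = sum((xi-xbar)(yi-ybar)) = -5
Sxx = sum((xi-xbar)^2) = 100
b = Sxy / Sxx = -0.05

-0.0500
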